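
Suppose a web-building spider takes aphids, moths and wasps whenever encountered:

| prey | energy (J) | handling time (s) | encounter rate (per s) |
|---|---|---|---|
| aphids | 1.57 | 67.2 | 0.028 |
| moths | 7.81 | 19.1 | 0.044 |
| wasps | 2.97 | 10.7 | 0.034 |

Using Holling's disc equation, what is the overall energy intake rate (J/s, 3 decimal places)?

0.120 J/s

R = Σλ_iE_i / (1 + Σλ_ih_i)
Numerator: 0.028×1.57 + 0.044×7.81 + 0.034×2.97 = 0.4886
Denominator: 1 + 0.028×67.2 + 0.044×19.1 + 0.034×10.7 = 4.086
R = 0.4886/4.086 = 0.1196 J/s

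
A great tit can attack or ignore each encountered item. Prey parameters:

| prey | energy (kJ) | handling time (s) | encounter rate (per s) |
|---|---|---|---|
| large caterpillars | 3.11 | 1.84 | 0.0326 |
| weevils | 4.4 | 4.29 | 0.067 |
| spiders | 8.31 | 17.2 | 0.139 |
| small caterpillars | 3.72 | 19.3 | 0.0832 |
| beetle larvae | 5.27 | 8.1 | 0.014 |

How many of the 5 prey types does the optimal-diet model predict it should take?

E/h in descending order: large caterpillars 1.69, weevils 1.03, beetle larvae 0.651, spiders 0.483, small caterpillars 0.193 kJ/s. The optimal diet is the largest prefix of this list for which every included type satisfies E_i/h_i > R on the types above it.
Rate on top 1: 0.09565. weevils: 1.03 > 0.09565 → include.
Rate on top 2: 0.294. beetle larvae: 0.651 > 0.294 → include.
Rate on top 3: 0.3217. spiders: 0.483 > 0.3217 → include.
Rate on top 4: 0.4219. small caterpillars: 0.193 < 0.4219 → exclude; stop.
Optimal diet: large caterpillars, weevils, beetle larvae, spiders — 4 of 5 types.

4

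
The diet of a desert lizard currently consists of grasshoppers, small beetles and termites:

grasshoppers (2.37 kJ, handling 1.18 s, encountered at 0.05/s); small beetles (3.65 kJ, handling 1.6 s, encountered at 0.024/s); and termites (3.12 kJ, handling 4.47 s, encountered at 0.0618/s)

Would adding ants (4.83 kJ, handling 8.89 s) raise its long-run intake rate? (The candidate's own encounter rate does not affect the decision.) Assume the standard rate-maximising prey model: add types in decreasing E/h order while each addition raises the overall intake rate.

Yes

On grasshoppers, small beetles and termites alone, R = ΣλE/(1+Σλh) = 0.3989/1.374 = 0.2904 kJ/s.
ants: E/h = 4.83/8.89 = 0.5433 kJ/s.
Since 0.5433 > R, including ants increases the long-run rate.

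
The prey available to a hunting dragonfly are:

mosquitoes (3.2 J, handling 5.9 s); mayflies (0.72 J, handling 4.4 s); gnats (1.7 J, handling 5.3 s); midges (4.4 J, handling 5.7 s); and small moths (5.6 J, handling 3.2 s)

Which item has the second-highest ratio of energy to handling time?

Profitability E/h (J/s): mosquitoes = 3.2/5.9 = 0.542, mayflies = 0.72/4.4 = 0.164, gnats = 1.7/5.3 = 0.321, midges = 4.4/5.7 = 0.772, small moths = 5.6/3.2 = 1.75.
Ranked: small moths > midges > mosquitoes > gnats > mayflies.

midges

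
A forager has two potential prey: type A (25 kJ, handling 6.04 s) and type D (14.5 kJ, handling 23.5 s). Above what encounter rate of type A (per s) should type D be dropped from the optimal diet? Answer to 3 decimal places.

At the threshold, the rate on type A alone equals the profitability of type D: λ·25/(1 + λ·6.04) = 14.5/23.5 = 0.617.
Rearranging, λ(25 − 0.617×6.04) = 0.617, so λ = 0.617/21.27 = 0.029 per s.

0.029 per s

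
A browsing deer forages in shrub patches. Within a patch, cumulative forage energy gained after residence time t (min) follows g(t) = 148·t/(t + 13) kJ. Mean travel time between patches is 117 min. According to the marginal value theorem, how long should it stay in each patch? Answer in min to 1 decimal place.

By the marginal value theorem, leave when the instantaneous gain rate g'(t) equals the habitat-wide average g(t)/(T + t).
g'(t) = 148·13/(t + 13)². Setting 148·13/(t+13)² = 148t/[(t+13)(117+t)] gives 13(117+t) = t(t+13), so t² = 13×117 = 1521.
t* = √1521 = 39 min.

39.0 min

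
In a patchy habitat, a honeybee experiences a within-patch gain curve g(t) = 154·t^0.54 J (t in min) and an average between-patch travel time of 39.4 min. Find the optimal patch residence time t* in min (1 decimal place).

Optimal t* satisfies g'(t*) = g(t*)/(T + t*).
g'(t) = 0.54·154·t^-0.46. Setting 0.54·154·t^-0.46 = 154·t^0.54/(39.4+t) gives 0.54(39.4+t) = t, so 0.46·t = 0.54×39.4.
t* = 0.54×39.4/0.46 = 46.25 min.

46.3 min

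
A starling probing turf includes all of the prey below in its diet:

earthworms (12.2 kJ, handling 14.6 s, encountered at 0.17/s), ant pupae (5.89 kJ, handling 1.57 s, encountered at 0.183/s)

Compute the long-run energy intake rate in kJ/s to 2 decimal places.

0.84 kJ/s

R = Σλ_iE_i / (1 + Σλ_ih_i)
Numerator: 0.17×12.2 + 0.183×5.89 = 3.152
Denominator: 1 + 0.17×14.6 + 0.183×1.57 = 3.769
R = 3.152/3.769 = 0.8362 kJ/s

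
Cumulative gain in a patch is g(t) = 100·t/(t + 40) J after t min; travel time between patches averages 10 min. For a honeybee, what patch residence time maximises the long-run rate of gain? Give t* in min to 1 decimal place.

20.0 min

Maximise g(t)/(T+t): set derivative to zero → g'(t)(T+t) = g(t).
g'(t) = 100·40/(t + 40)². Setting 100·40/(t+40)² = 100t/[(t+40)(10+t)] gives 40(10+t) = t(t+40), so t² = 40×10 = 400.
t* = √400 = 20 min.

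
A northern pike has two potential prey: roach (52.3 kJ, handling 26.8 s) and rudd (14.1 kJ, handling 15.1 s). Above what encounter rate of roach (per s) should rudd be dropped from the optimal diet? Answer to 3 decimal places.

Drop rudd once their profitability E₂/h₂ falls below the rate achievable on roach alone: E₂/h₂ = λE₁/(1 + λh₁).
Solve for λ: λE₁h₂ = E₂(1 + λh₁) → λ(E₁h₂ − E₂h₁) = E₂ → λ = E₂/(E₁h₂ − E₂h₁).
λ = 14.1/(52.3×15.1 − 14.1×26.8) = 14.1/411.8 = 0.03424 per s.

0.034 per s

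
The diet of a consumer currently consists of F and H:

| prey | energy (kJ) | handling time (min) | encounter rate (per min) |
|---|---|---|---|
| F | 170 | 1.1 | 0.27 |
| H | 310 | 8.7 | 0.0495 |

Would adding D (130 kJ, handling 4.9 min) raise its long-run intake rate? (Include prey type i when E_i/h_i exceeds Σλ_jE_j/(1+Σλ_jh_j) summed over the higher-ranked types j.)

No

Intake rate on the current diet: R = (0.27×170 + 0.0495×310) / (1 + 0.27×1.1 + 0.0495×8.7) = 61.25/1.728 = 35.45 kJ/min.
Profitability of D: 130/4.9 = 26.53 kJ/min.
26.53 < 35.45, so adding D would lower the average — exclude it.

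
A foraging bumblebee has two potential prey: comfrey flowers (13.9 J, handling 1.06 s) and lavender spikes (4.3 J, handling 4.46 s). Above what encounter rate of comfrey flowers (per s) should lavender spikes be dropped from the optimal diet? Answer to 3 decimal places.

0.075 per s

Drop lavender spikes once their profitability E₂/h₂ falls below the rate achievable on comfrey flowers alone: E₂/h₂ = λE₁/(1 + λh₁).
Solve for λ: λE₁h₂ = E₂(1 + λh₁) → λ(E₁h₂ − E₂h₁) = E₂ → λ = E₂/(E₁h₂ − E₂h₁).
λ = 4.3/(13.9×4.46 − 4.3×1.06) = 4.3/57.44 = 0.07487 per s.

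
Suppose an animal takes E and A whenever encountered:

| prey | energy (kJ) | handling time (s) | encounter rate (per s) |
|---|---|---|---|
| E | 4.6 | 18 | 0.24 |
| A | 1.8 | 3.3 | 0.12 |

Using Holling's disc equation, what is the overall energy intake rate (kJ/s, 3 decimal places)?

R = (0.24×4.6 + 0.12×1.8) / (1 + 0.24×18 + 0.12×3.3) = 1.32/5.716 = 0.2309 kJ/s.

0.231 kJ/s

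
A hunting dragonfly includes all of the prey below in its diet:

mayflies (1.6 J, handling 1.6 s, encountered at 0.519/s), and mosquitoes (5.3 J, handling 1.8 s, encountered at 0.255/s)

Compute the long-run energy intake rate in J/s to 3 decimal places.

R = Σλ_iE_i / (1 + Σλ_ih_i)
Numerator: 0.519×1.6 + 0.255×5.3 = 2.182
Denominator: 1 + 0.519×1.6 + 0.255×1.8 = 2.289
R = 2.182/2.289 = 0.953 J/s

0.953 J/s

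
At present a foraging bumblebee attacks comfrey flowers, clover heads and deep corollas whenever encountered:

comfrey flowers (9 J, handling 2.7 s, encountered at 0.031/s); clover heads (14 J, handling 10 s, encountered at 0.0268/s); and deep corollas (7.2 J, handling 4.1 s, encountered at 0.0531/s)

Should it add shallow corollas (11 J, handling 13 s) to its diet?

On comfrey flowers, clover heads and deep corollas alone, R = ΣλE/(1+Σλh) = 1.037/1.569 = 0.6605 J/s.
Profitability of shallow corollas: 11/13 = 0.8462 J/s.
0.8462 > 0.6605, so adding shallow corollas raises the average — include it.

Yes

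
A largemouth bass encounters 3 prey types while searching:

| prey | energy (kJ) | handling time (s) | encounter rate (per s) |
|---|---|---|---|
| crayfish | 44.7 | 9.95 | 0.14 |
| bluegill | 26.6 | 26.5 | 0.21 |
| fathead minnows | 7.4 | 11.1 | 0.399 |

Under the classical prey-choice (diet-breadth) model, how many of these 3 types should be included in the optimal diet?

E/h in descending order: crayfish 4.49, bluegill 1, fathead minnows 0.667 kJ/s. The optimal diet is the largest prefix of this list for which every included type satisfies E_i/h_i > R on the types above it.
Rate on top 1: 2.615. bluegill: 1 < 2.615 → exclude; stop.
Optimal diet: crayfish — 1 of 3 types.

1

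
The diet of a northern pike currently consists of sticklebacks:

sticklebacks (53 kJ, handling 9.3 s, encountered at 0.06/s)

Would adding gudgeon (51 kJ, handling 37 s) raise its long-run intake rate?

No

Current rate: (0.06×53)/(1 + 0.06×9.3) = 2.041 kJ/s.
gudgeon: E/h = 51/37 = 1.378 kJ/s.
Since 1.378 < R, time spent handling gudgeon is better spent searching.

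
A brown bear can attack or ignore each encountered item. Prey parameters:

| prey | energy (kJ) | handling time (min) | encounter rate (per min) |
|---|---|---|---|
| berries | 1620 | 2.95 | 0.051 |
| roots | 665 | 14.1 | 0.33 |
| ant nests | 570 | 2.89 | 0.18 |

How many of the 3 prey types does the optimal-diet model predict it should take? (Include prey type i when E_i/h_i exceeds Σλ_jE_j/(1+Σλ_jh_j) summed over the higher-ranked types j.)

Profitabilities (E/h, kJ/min): berries 549, ant nests 197, roots 47.2. Add prey in this order while the next type's profitability exceeds the intake rate on those already taken.
Rate on top 1: 71.82. ant nests: 197 > 71.82 → include.
Rate on top 2: 110.9. roots: 47.2 < 110.9 → exclude; stop.
Optimal diet: berries, ant nests — 2 of 3 types.

2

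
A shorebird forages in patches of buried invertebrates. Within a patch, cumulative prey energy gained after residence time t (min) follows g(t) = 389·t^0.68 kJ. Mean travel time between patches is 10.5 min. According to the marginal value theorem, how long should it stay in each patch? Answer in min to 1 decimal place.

Maximise g(t)/(T+t): set derivative to zero → g'(t)(T+t) = g(t).
g'(t) = 0.68·389·t^-0.32. Setting 0.68·389·t^-0.32 = 389·t^0.68/(10.5+t) gives 0.68(10.5+t) = t, so 0.32·t = 0.68×10.5.
t* = 0.68×10.5/0.32 = 22.31 min.

22.3 min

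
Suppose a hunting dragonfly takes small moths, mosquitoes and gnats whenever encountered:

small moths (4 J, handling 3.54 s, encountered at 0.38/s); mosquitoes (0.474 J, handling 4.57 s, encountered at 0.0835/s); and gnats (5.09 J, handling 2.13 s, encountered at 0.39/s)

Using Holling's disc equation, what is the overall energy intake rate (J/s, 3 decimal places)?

R = Σλ_iE_i / (1 + Σλ_ih_i)
Numerator: 0.38×4 + 0.0835×0.474 + 0.39×5.09 = 3.545
Denominator: 1 + 0.38×3.54 + 0.0835×4.57 + 0.39×2.13 = 3.557
R = 3.545/3.557 = 0.9964 J/s

0.996 J/s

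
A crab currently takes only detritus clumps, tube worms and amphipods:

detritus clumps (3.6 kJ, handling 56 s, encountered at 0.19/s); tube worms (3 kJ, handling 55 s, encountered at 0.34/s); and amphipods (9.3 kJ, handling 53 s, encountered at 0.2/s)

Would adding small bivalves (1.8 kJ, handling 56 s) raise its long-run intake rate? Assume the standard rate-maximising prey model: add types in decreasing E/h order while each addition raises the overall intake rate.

No

Intake rate on the current diet: R = (0.19×3.6 + 0.34×3 + 0.2×9.3) / (1 + 0.19×56 + 0.34×55 + 0.2×53) = 3.564/40.94 = 0.08705 kJ/s.
Profitability of small bivalves: 1.8/56 = 0.03214 kJ/s.
Since 0.03214 < R, time spent handling small bivalves is better spent searching.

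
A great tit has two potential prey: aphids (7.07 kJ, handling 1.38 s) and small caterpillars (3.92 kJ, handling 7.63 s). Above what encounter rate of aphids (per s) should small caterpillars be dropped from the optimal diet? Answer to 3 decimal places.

The zero-one rule: include small caterpillars iff E₂/h₂ > λE₁/(1+λh₁). Equality gives the switch point.
λE₁h₂ = E₂ + λE₂h₁ ⇒ λ = E₂/(E₁h₂ − E₂h₁) = 3.92/(53.94 − 5.41) = 0.08077 per s.

0.081 per s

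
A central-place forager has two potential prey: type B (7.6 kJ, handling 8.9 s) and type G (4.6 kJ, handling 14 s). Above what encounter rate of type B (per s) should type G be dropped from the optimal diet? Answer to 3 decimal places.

The zero-one rule: include type G iff E₂/h₂ > λE₁/(1+λh₁). Equality gives the switch point.
λE₁h₂ = E₂ + λE₂h₁ ⇒ λ = E₂/(E₁h₂ − E₂h₁) = 4.6/(106.4 − 40.94) = 0.07027 per s.

0.070 per s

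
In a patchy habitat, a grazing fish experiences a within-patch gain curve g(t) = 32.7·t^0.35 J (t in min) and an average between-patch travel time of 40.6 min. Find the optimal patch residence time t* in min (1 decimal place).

21.9 min

Optimal t* satisfies g'(t*) = g(t*)/(T + t*).
g'(t) = 0.35·32.7·t^-0.65. Setting 0.35·32.7·t^-0.65 = 32.7·t^0.35/(40.6+t) gives 0.35(40.6+t) = t, so 0.65·t = 0.35×40.6.
t* = 0.35×40.6/0.65 = 21.86 min.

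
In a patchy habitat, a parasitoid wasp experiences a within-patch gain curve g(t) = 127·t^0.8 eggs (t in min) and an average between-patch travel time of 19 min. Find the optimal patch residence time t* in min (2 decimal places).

76.00 min

By the marginal value theorem, leave when the instantaneous gain rate g'(t) equals the habitat-wide average g(t)/(T + t).
g'(t) = 0.8·127·t^-0.2. Setting 0.8·127·t^-0.2 = 127·t^0.8/(19+t) gives 0.8(19+t) = t, so 0.20·t = 0.8×19.
t* = 0.8×19/0.20 = 76 min.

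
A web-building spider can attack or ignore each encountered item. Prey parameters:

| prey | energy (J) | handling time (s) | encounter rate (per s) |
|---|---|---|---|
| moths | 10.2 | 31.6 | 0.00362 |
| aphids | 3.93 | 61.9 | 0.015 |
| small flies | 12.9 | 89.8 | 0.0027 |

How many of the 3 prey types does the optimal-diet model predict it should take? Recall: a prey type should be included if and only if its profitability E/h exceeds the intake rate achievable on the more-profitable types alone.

Rank by E/h (J/s): moths 0.323, small flies 0.144, aphids 0.0635. Include each in turn until the next type's E/h falls below the running intake rate.
Rate on top 1: 0.03313. small flies: 0.144 > 0.03313 → include.
Rate on top 2: 0.05288. aphids: 0.0635 > 0.05288 → include.
Optimal diet: moths, small flies, aphids — 3 of 3 types.

3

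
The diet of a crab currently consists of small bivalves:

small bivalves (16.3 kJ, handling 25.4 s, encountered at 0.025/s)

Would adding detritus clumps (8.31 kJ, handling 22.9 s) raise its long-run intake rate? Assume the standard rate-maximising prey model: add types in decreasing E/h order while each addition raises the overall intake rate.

Intake rate on the current diet: R = (0.025×16.3) / (1 + 0.025×25.4) = 0.4075/1.635 = 0.2492 kJ/s.
Profitability of detritus clumps: 8.31/22.9 = 0.3629 kJ/s.
0.3629 > 0.2492, so adding detritus clumps raises the average — include it.

Yes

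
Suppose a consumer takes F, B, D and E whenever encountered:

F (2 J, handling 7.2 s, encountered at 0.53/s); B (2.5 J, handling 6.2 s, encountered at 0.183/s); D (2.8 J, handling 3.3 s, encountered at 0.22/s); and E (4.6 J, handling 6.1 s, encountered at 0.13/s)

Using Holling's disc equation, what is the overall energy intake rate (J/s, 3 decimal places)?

R = Σλ_iE_i / (1 + Σλ_ih_i)
Numerator: 0.53×2 + 0.183×2.5 + 0.22×2.8 + 0.13×4.6 = 2.732
Denominator: 1 + 0.53×7.2 + 0.183×6.2 + 0.22×3.3 + 0.13×6.1 = 7.47
R = 2.732/7.47 = 0.3657 J/s

0.366 J/s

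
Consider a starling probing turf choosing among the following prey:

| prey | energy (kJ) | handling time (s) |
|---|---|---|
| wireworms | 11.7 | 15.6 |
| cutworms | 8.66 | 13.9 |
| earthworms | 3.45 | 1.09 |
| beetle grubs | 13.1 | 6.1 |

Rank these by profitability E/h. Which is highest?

In descending order of E/h:
earthworms: 3.45/1.09 = 3.17 kJ/s
beetle grubs: 13.1/6.1 = 2.15 kJ/s
wireworms: 11.7/15.6 = 0.75 kJ/s
cutworms: 8.66/13.9 = 0.623 kJ/s

earthworms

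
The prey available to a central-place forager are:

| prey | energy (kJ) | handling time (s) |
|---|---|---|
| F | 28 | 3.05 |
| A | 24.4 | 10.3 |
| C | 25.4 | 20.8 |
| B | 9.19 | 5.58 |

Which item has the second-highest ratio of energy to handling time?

Profitability E/h (kJ/s): F = 28/3.05 = 9.18, A = 24.4/10.3 = 2.37, C = 25.4/20.8 = 1.22, B = 9.19/5.58 = 1.65.
Ranked: F > A > B > C.

A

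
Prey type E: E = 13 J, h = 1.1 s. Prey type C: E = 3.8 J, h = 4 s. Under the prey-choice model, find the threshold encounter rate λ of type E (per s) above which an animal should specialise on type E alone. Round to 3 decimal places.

0.079 per s

Drop type C once their profitability E₂/h₂ falls below the rate achievable on type E alone: E₂/h₂ = λE₁/(1 + λh₁).
Solve for λ: λE₁h₂ = E₂(1 + λh₁) → λ(E₁h₂ − E₂h₁) = E₂ → λ = E₂/(E₁h₂ − E₂h₁).
λ = 3.8/(13×4 − 3.8×1.1) = 3.8/47.82 = 0.07946 per s.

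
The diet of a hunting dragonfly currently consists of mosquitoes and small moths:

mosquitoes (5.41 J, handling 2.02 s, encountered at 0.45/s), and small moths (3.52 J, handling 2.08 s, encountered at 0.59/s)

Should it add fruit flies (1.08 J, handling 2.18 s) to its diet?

No

On mosquitoes and small moths alone, R = ΣλE/(1+Σλh) = 4.511/3.136 = 1.438 J/s.
fruit flies: E/h = 1.08/2.18 = 0.4954 J/s.
0.4954 < 1.438, so adding fruit flies would lower the average — exclude it.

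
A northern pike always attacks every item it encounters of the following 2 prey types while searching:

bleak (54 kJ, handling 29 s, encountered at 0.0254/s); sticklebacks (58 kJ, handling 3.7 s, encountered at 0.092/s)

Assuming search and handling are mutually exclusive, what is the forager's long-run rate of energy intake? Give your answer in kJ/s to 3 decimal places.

Energy encountered per unit search time: 0.0254×54 + 0.092×58 = 6.708 kJ/s.
Handling time per unit search time: 0.0254×29 + 0.092×3.7 = 1.077.
Rate = 6.708/(1 + 1.077) = 3.229 kJ/s.

3.229 kJ/s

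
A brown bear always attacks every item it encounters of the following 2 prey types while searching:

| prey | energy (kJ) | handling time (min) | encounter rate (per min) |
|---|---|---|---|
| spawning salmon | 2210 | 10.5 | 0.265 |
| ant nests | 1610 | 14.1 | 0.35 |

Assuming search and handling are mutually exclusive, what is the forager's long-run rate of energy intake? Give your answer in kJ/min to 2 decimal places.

R = Σλ_iE_i / (1 + Σλ_ih_i)
Numerator: 0.265×2210 + 0.35×1610 = 1149
Denominator: 1 + 0.265×10.5 + 0.35×14.1 = 8.717
R = 1149/8.717 = 131.8 kJ/min

131.82 kJ/min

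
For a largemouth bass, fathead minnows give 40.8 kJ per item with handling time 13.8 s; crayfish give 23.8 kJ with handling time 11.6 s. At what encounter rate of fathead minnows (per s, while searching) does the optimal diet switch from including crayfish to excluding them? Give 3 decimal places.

At the threshold, the rate on fathead minnows alone equals the profitability of crayfish: λ·40.8/(1 + λ·13.8) = 23.8/11.6 = 2.052.
Rearranging, λ(40.8 − 2.052×13.8) = 2.052, so λ = 2.052/12.49 = 0.1643 per s.

0.164 per s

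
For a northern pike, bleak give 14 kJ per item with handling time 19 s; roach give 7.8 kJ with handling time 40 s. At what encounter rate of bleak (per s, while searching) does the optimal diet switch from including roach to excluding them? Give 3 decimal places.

0.019 per s

Drop roach once their profitability E₂/h₂ falls below the rate achievable on bleak alone: E₂/h₂ = λE₁/(1 + λh₁).
Solve for λ: λE₁h₂ = E₂(1 + λh₁) → λ(E₁h₂ − E₂h₁) = E₂ → λ = E₂/(E₁h₂ − E₂h₁).
λ = 7.8/(14×40 − 7.8×19) = 7.8/411.8 = 0.01894 per s.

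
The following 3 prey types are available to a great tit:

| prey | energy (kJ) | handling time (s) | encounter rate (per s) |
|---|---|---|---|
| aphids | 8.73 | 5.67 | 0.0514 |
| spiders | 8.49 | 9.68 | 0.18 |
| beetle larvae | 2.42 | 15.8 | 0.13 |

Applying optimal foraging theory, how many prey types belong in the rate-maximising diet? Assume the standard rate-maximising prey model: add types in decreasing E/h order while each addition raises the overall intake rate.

Profitabilities (E/h, kJ/s): aphids 1.54, spiders 0.877, beetle larvae 0.153. Add prey in this order while the next type's profitability exceeds the intake rate on those already taken.
Rate on top 1: 0.3475. spiders: 0.877 > 0.3475 → include.
Rate on top 2: 0.6516. beetle larvae: 0.153 < 0.6516 → exclude; stop.
Optimal diet: aphids, spiders — 2 of 3 types.

2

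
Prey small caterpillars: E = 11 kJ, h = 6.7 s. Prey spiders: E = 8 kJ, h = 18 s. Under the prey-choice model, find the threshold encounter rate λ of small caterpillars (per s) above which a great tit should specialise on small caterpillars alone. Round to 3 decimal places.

0.055 per s

At the threshold, the rate on small caterpillars alone equals the profitability of spiders: λ·11/(1 + λ·6.7) = 8/18 = 0.4444.
Rearranging, λ(11 − 0.4444×6.7) = 0.4444, so λ = 0.4444/8.022 = 0.0554 per s.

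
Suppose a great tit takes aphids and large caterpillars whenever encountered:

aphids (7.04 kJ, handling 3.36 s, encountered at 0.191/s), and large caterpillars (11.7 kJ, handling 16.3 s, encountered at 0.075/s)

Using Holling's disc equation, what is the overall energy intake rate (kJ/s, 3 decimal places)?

0.776 kJ/s

R = Σλ_iE_i / (1 + Σλ_ih_i)
Numerator: 0.191×7.04 + 0.075×11.7 = 2.222
Denominator: 1 + 0.191×3.36 + 0.075×16.3 = 2.864
R = 2.222/2.864 = 0.7758 kJ/s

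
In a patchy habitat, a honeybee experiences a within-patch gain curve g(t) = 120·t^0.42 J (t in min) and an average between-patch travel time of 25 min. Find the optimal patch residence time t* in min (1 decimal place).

By the marginal value theorem, leave when the instantaneous gain rate g'(t) equals the habitat-wide average g(t)/(T + t).
g'(t) = 0.42·120·t^-0.58. Setting 0.42·120·t^-0.58 = 120·t^0.42/(25+t) gives 0.42(25+t) = t, so 0.58·t = 0.42×25.
t* = 0.42×25/0.58 = 18.1 min.

18.1 min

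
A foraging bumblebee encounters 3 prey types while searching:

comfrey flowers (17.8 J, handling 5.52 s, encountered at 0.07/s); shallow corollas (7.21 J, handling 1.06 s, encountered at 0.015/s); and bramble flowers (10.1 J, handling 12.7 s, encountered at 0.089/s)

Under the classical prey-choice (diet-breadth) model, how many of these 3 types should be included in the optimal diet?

Profitabilities (E/h, J/s): shallow corollas 6.8, comfrey flowers 3.22, bramble flowers 0.795. Add prey in this order while the next type's profitability exceeds the intake rate on those already taken.
Rate on top 1: 0.1065. comfrey flowers: 3.22 > 0.1065 → include.
Rate on top 2: 0.9657. bramble flowers: 0.795 < 0.9657 → exclude; stop.
Optimal diet: shallow corollas, comfrey flowers — 2 of 3 types.

2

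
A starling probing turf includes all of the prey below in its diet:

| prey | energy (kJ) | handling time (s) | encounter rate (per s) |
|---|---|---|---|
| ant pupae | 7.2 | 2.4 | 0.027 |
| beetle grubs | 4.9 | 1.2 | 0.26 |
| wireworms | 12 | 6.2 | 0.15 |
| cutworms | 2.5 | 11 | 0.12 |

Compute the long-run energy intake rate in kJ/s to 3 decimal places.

Energy encountered per unit search time: 0.027×7.2 + 0.26×4.9 + 0.15×12 + 0.12×2.5 = 3.568 kJ/s.
Handling time per unit search time: 0.027×2.4 + 0.26×1.2 + 0.15×6.2 + 0.12×11 = 2.627.
Rate = 3.568/(1 + 2.627) = 0.9839 kJ/s.

0.984 kJ/s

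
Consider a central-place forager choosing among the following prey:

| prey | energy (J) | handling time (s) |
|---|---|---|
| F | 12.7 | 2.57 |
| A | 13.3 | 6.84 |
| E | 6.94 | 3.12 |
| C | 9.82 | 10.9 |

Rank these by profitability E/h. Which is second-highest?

In descending order of E/h:
F: 12.7/2.57 = 4.94 J/s
E: 6.94/3.12 = 2.22 J/s
A: 13.3/6.84 = 1.94 J/s
C: 9.82/10.9 = 0.901 J/s

E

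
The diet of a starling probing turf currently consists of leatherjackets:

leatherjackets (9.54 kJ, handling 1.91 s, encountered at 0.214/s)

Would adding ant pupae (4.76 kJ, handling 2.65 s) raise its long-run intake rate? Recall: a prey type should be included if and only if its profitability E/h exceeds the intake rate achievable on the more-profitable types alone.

Yes

Intake rate on the current diet: R = (0.214×9.54) / (1 + 0.214×1.91) = 2.042/1.409 = 1.449 kJ/s.
ant pupae: E/h = 4.76/2.65 = 1.796 kJ/s.
1.796 > 1.449, so adding ant pupae raises the average — include it.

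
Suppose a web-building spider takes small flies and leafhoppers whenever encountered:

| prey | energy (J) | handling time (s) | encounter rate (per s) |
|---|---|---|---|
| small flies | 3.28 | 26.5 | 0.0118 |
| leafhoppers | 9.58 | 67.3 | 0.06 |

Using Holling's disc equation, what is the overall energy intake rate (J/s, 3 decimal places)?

R = (0.0118×3.28 + 0.06×9.58) / (1 + 0.0118×26.5 + 0.06×67.3) = 0.6135/5.351 = 0.1147 J/s.

0.115 J/s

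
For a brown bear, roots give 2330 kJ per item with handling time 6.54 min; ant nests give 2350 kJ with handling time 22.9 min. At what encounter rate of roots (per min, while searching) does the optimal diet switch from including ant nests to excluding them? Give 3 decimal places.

At the threshold, the rate on roots alone equals the profitability of ant nests: λ·2330/(1 + λ·6.54) = 2350/22.9 = 102.6.
Rearranging, λ(2330 − 102.6×6.54) = 102.6, so λ = 102.6/1659 = 0.06186 per min.

0.062 per min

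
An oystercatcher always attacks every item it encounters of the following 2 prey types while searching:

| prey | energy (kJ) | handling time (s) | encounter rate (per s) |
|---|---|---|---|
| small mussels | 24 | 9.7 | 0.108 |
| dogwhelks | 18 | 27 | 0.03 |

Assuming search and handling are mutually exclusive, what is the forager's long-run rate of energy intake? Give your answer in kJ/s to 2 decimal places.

Energy encountered per unit search time: 0.108×24 + 0.03×18 = 3.132 kJ/s.
Handling time per unit search time: 0.108×9.7 + 0.03×27 = 1.858.
Rate = 3.132/(1 + 1.858) = 1.096 kJ/s.

1.10 kJ/s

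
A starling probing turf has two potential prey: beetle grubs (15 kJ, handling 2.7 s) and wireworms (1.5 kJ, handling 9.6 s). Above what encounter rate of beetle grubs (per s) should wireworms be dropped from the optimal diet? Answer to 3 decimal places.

Drop wireworms once their profitability E₂/h₂ falls below the rate achievable on beetle grubs alone: E₂/h₂ = λE₁/(1 + λh₁).
Solve for λ: λE₁h₂ = E₂(1 + λh₁) → λ(E₁h₂ − E₂h₁) = E₂ → λ = E₂/(E₁h₂ − E₂h₁).
λ = 1.5/(15×9.6 − 1.5×2.7) = 1.5/139.9 = 0.01072 per s.

0.011 per s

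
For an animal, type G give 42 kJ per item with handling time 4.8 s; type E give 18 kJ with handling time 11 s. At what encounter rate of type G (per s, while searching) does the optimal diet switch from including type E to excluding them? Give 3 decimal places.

At the threshold, the rate on type G alone equals the profitability of type E: λ·42/(1 + λ·4.8) = 18/11 = 1.636.
Rearranging, λ(42 − 1.636×4.8) = 1.636, so λ = 1.636/34.15 = 0.04792 per s.

0.048 per s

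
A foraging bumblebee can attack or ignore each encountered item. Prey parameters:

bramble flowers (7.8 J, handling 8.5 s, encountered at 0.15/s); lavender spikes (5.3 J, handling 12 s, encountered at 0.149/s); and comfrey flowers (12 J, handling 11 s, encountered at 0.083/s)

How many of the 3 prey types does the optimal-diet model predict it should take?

2

E/h in descending order: comfrey flowers 1.09, bramble flowers 0.918, lavender spikes 0.442 J/s. The optimal diet is the largest prefix of this list for which every included type satisfies E_i/h_i > R on the types above it.
Rate on top 1: 0.5206. bramble flowers: 0.918 > 0.5206 → include.
Rate on top 2: 0.6794. lavender spikes: 0.442 < 0.6794 → exclude; stop.
Optimal diet: comfrey flowers, bramble flowers — 2 of 3 types.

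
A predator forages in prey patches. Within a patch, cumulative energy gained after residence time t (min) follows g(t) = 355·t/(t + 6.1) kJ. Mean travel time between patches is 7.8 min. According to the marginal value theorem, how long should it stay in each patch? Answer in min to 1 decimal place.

By the marginal value theorem, leave when the instantaneous gain rate g'(t) equals the habitat-wide average g(t)/(T + t).
g'(t) = 355·6.1/(t + 6.1)². Setting 355·6.1/(t+6.1)² = 355t/[(t+6.1)(7.8+t)] gives 6.1(7.8+t) = t(t+6.1), so t² = 6.1×7.8 = 47.58.
t* = √47.58 = 6.898 min.

6.9 min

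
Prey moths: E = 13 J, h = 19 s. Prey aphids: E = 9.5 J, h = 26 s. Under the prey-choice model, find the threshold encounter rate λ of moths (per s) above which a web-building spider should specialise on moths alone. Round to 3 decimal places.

0.060 per s

The zero-one rule: include aphids iff E₂/h₂ > λE₁/(1+λh₁). Equality gives the switch point.
λE₁h₂ = E₂ + λE₂h₁ ⇒ λ = E₂/(E₁h₂ − E₂h₁) = 9.5/(338 − 180.5) = 0.06032 per s.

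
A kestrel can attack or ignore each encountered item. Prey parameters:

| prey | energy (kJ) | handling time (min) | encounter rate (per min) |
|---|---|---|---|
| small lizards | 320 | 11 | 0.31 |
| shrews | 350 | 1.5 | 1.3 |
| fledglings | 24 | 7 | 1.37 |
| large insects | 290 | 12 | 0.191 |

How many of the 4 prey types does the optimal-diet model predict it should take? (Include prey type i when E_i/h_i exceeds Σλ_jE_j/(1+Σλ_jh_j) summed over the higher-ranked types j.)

Profitabilities (E/h, kJ/min): shrews 233, small lizards 29.1, large insects 24.2, fledglings 3.43. Add prey in this order while the next type's profitability exceeds the intake rate on those already taken.
Rate on top 1: 154.2. small lizards: 29.1 < 154.2 → exclude; stop.
Optimal diet: shrews — 1 of 4 types.

1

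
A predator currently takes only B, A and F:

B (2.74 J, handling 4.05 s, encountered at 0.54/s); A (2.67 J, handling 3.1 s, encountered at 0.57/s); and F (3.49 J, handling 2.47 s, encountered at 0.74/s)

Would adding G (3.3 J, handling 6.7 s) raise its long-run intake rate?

No

Intake rate on the current diet: R = (0.54×2.74 + 0.57×2.67 + 0.74×3.49) / (1 + 0.54×4.05 + 0.57×3.1 + 0.74×2.47) = 5.584/6.782 = 0.8234 J/s.
G: E/h = 3.3/6.7 = 0.4925 J/s.
Since 0.4925 < R, time spent handling G is better spent searching.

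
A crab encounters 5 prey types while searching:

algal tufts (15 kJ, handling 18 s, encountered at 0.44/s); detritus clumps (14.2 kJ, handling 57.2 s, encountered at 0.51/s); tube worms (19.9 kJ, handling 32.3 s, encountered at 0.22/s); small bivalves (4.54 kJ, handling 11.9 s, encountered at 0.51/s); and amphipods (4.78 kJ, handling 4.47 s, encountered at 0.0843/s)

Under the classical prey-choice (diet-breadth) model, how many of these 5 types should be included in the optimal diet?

E/h in descending order: amphipods 1.07, algal tufts 0.833, tube worms 0.616, small bivalves 0.382, detritus clumps 0.248 kJ/s. The optimal diet is the largest prefix of this list for which every included type satisfies E_i/h_i > R on the types above it.
Rate on top 1: 0.2927. algal tufts: 0.833 > 0.2927 → include.
Rate on top 2: 0.7533. tube worms: 0.616 < 0.7533 → exclude; stop.
Optimal diet: amphipods, algal tufts — 2 of 5 types.

2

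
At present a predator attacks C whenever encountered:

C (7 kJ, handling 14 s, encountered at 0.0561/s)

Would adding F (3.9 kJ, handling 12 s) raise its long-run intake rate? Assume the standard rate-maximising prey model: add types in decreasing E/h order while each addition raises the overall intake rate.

Intake rate on the current diet: R = (0.0561×7) / (1 + 0.0561×14) = 0.3927/1.785 = 0.22 kJ/s.
Profitability of F: 3.9/12 = 0.325 kJ/s.
0.325 > 0.22, so adding F raises the average — include it.

Yes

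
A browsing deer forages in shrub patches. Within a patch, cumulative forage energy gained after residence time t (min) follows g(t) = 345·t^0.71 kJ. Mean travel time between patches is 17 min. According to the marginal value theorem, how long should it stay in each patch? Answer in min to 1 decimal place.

Optimal t* satisfies g'(t*) = g(t*)/(T + t*).
g'(t) = 0.71·345·t^-0.29. Setting 0.71·345·t^-0.29 = 345·t^0.71/(17+t) gives 0.71(17+t) = t, so 0.29·t = 0.71×17.
t* = 0.71×17/0.29 = 41.62 min.

41.6 min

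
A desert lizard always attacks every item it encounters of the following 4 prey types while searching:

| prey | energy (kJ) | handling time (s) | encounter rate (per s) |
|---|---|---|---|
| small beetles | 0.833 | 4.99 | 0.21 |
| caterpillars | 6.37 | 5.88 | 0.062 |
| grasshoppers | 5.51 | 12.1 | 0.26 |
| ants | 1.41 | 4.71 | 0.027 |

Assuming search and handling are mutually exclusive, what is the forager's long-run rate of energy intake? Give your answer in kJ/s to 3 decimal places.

0.359 kJ/s

R = (0.21×0.833 + 0.062×6.37 + 0.26×5.51 + 0.027×1.41) / (1 + 0.21×4.99 + 0.062×5.88 + 0.26×12.1 + 0.027×4.71) = 2.041/5.686 = 0.3589 kJ/s.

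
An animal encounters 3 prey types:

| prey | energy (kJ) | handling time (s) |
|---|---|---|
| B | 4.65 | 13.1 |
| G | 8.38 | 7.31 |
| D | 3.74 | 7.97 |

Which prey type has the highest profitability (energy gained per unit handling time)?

In descending order of E/h:
G: 8.38/7.31 = 1.15 kJ/s
D: 3.74/7.97 = 0.469 kJ/s
B: 4.65/13.1 = 0.355 kJ/s

G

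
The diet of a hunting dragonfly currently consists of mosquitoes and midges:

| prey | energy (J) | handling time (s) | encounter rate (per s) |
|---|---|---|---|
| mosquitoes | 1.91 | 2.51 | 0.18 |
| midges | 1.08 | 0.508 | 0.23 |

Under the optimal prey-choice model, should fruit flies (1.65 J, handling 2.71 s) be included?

Yes

On mosquitoes and midges alone, R = ΣλE/(1+Σλh) = 0.5922/1.569 = 0.3775 J/s.
fruit flies: E/h = 1.65/2.71 = 0.6089 J/s.
Since 0.6089 > R, including fruit flies increases the long-run rate.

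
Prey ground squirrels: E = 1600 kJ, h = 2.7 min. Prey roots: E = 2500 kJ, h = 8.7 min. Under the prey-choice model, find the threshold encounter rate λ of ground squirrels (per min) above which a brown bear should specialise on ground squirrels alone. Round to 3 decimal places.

The zero-one rule: include roots iff E₂/h₂ > λE₁/(1+λh₁). Equality gives the switch point.
λE₁h₂ = E₂ + λE₂h₁ ⇒ λ = E₂/(E₁h₂ − E₂h₁) = 2500/(1.392e+04 − 6750) = 0.3487 per min.

0.349 per min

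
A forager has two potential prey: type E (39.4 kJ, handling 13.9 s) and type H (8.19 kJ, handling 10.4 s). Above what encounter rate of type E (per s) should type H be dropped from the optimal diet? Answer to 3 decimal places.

0.028 per s

Drop type H once their profitability E₂/h₂ falls below the rate achievable on type E alone: E₂/h₂ = λE₁/(1 + λh₁).
Solve for λ: λE₁h₂ = E₂(1 + λh₁) → λ(E₁h₂ − E₂h₁) = E₂ → λ = E₂/(E₁h₂ − E₂h₁).
λ = 8.19/(39.4×10.4 − 8.19×13.9) = 8.19/295.9 = 0.02768 per s.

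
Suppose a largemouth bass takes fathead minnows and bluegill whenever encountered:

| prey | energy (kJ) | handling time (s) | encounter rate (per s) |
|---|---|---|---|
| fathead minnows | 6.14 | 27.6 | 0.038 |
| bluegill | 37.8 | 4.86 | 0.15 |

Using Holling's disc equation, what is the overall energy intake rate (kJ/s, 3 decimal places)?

Energy encountered per unit search time: 0.038×6.14 + 0.15×37.8 = 5.903 kJ/s.
Handling time per unit search time: 0.038×27.6 + 0.15×4.86 = 1.778.
Rate = 5.903/(1 + 1.778) = 2.125 kJ/s.

2.125 kJ/s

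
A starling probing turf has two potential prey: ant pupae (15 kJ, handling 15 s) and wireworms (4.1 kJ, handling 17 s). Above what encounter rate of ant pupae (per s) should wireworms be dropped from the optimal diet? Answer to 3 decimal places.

0.021 per s

The zero-one rule: include wireworms iff E₂/h₂ > λE₁/(1+λh₁). Equality gives the switch point.
λE₁h₂ = E₂ + λE₂h₁ ⇒ λ = E₂/(E₁h₂ − E₂h₁) = 4.1/(255 − 61.5) = 0.02119 per s.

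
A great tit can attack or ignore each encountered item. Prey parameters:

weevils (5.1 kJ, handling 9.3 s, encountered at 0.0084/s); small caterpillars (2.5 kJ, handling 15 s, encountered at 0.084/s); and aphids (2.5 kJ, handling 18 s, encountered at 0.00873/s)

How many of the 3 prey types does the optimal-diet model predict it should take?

Profitabilities (E/h, kJ/s): weevils 0.548, small caterpillars 0.167, aphids 0.139. Add prey in this order while the next type's profitability exceeds the intake rate on those already taken.
Rate on top 1: 0.03974. small caterpillars: 0.167 > 0.03974 → include.
Rate on top 2: 0.1081. aphids: 0.139 > 0.1081 → include.
Optimal diet: weevils, small caterpillars, aphids — 3 of 3 types.

3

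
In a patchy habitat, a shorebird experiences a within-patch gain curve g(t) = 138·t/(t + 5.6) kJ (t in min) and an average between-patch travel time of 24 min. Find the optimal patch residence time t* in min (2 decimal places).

By the marginal value theorem, leave when the instantaneous gain rate g'(t) equals the habitat-wide average g(t)/(T + t).
g'(t) = 138·5.6/(t + 5.6)². Setting 138·5.6/(t+5.6)² = 138t/[(t+5.6)(24+t)] gives 5.6(24+t) = t(t+5.6), so t² = 5.6×24 = 134.4.
t* = √134.4 = 11.59 min.

11.59 min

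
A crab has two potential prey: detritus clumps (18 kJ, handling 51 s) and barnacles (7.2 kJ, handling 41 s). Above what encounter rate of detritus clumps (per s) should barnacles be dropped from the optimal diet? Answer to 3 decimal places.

The zero-one rule: include barnacles iff E₂/h₂ > λE₁/(1+λh₁). Equality gives the switch point.
λE₁h₂ = E₂ + λE₂h₁ ⇒ λ = E₂/(E₁h₂ − E₂h₁) = 7.2/(738 − 367.2) = 0.01942 per s.

0.019 per s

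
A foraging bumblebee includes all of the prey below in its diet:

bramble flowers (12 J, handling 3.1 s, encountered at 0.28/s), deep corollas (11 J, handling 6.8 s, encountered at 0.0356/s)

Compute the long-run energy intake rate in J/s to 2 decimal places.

R = Σλ_iE_i / (1 + Σλ_ih_i)
Numerator: 0.28×12 + 0.0356×11 = 3.752
Denominator: 1 + 0.28×3.1 + 0.0356×6.8 = 2.11
R = 3.752/2.11 = 1.778 J/s

1.78 J/s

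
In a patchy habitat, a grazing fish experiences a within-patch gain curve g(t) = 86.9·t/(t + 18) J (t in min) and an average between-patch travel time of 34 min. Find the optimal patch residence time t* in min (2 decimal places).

Optimal t* satisfies g'(t*) = g(t*)/(T + t*).
g'(t) = 86.9·18/(t + 18)². Setting 86.9·18/(t+18)² = 86.9t/[(t+18)(34+t)] gives 18(34+t) = t(t+18), so t² = 18×34 = 612.
t* = √612 = 24.74 min.

24.74 min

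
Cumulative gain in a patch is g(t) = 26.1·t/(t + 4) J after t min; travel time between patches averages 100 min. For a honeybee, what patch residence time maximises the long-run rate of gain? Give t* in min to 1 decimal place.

By the marginal value theorem, leave when the instantaneous gain rate g'(t) equals the habitat-wide average g(t)/(T + t).
g'(t) = 26.1·4/(t + 4)². Setting 26.1·4/(t+4)² = 26.1t/[(t+4)(100+t)] gives 4(100+t) = t(t+4), so t² = 4×100 = 400.
t* = √400 = 20 min.

20.0 min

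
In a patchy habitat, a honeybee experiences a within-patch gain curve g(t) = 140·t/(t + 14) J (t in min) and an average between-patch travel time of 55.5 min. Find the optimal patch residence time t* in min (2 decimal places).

27.87 min

By the marginal value theorem, leave when the instantaneous gain rate g'(t) equals the habitat-wide average g(t)/(T + t).
g'(t) = 140·14/(t + 14)². Setting 140·14/(t+14)² = 140t/[(t+14)(55.5+t)] gives 14(55.5+t) = t(t+14), so t² = 14×55.5 = 777.
t* = √777 = 27.87 min.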